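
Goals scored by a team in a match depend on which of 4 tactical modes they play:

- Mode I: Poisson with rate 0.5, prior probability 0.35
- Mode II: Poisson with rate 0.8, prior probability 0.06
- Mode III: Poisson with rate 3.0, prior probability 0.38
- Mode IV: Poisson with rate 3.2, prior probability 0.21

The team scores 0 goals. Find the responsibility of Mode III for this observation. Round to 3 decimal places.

0.071

Apply Bayes' rule: the posterior for each component is proportional to its prior times its likelihood at x.
Evaluate each component's likelihood at the observed value:
  L_I = e^(−0.5)·0.5^0/0! = 0.606531
  L_II = e^(−0.8)·0.8^0/0! = 0.449329
  L_III = e^(−3.0)·3.0^0/0! = 0.0497871
  L_IV = e^(−3.2)·3.2^0/0! = 0.0407622
Unnormalised posteriors:
  π_I·L_I = 0.35 × 0.606531 = 0.212286
  π_II·L_II = 0.06 × 0.449329 = 0.0269597
  π_III·L_III = 0.38 × 0.0497871 = 0.0189191
  π_IV·L_IV = 0.21 × 0.0407622 = 0.00856006
Normaliser: 0.212286 + 0.0269597 + 0.0189191 + 0.00856006 = 0.266725
P(Mode III | the observation) ≈ 0.071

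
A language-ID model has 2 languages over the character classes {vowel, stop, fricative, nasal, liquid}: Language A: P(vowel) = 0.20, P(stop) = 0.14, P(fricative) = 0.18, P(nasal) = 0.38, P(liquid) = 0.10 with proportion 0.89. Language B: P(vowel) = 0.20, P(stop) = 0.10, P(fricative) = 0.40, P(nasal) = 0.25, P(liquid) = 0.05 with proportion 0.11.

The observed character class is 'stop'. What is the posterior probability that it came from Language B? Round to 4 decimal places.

0.0811

The responsibility of component k is w_k f_k(x) divided by Σ_j w_j f_j(x).
Evaluate each component's likelihood at the observed value:
  p_A = 0.14
  p_B = 0.1
Unnormalised posteriors:
  w_A·p_A = 0.89 × 0.14 = 0.1246
  w_B·p_B = 0.11 × 0.1 = 0.011
Evidence: 0.1246 + 0.011 = 0.1356
Responsibility of Language B: 0.011 / 0.1356 ≈ 0.0811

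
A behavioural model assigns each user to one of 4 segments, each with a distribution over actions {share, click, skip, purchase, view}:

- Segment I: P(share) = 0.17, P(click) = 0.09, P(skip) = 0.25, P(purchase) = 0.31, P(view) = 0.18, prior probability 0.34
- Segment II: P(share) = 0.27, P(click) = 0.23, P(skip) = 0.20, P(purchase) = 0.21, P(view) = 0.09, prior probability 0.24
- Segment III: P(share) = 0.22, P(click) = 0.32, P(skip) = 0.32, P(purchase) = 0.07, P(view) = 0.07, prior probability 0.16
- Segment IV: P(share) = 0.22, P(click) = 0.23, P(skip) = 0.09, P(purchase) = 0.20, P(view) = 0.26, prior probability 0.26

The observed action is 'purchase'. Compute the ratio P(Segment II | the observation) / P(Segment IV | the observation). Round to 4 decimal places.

0.9692

Only the two components matter; the odds are (P(Z=i) f_i(x)) / (P(Z=j) f_j(x)).
Component likelihoods at x = 'purchase':
  p_I = P(purchase | comp) = 0.31
  p_II = P(purchase | comp) = 0.21
  p_III = P(purchase | comp) = 0.07
  p_IV = P(purchase | comp) = 0.20
Odds = (0.24/0.26) × (0.21/0.2) = 0.923077 × 1.05 ≈ 0.9692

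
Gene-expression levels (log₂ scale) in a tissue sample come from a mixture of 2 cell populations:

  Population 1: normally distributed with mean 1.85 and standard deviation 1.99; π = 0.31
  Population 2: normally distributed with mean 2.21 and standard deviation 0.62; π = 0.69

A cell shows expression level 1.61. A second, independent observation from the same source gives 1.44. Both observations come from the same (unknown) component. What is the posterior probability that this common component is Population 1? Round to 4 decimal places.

By Bayes' theorem, P(k | x) = π_k f_k(x) / Σ_j π_j f_j(x).
Since both observations come from the same component, the likelihood for component k is f_k(x₁)·f_k(x₂).
  f_1 = [0.199021] × [0.196263] = 0.0390605
  f_2 = [0.40286] × [0.29757] = 0.119879
Weight by the priors:
  π_1·f_1 = 0.31 × 0.0390605 = 0.0121088
  π_2·f_2 = 0.69 × 0.119879 = 0.0827167
Evidence: 0.0121088 + 0.0827167 = 0.0948255
P(Population 1 | x) = 0.0121088 / 0.0948255 ≈ 0.1277

0.1277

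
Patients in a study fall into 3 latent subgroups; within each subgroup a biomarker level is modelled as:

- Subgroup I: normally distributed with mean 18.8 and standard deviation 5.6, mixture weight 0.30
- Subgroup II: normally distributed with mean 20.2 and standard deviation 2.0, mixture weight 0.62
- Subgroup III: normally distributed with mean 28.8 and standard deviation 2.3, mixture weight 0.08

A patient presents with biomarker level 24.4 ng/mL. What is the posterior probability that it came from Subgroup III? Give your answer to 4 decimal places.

0.0772

The responsibility of component k is π_k f_k(x) divided by Σ_j π_j f_j(x).
Component likelihoods at x = 24.4 ng/mL:
  f_I = 0.0432091
  f_II = 0.0219918
  f_III = 0.0278279
Multiply by the mixture weights:
  π_I·f_I = 0.30 × 0.0432091 = 0.0129627
  π_II·f_II = 0.62 × 0.0219918 = 0.0136349
  π_III·f_III = 0.08 × 0.0278279 = 0.00222623
Evidence: 0.0129627 + 0.0136349 + 0.00222623 = 0.0288239
Responsibility of Subgroup III: 0.00222623 / 0.0288239 ≈ 0.0772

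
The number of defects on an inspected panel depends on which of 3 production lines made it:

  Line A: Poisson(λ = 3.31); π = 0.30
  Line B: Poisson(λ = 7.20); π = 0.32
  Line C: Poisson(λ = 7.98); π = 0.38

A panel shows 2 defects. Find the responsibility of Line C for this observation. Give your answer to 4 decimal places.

0.0589

The responsibility of component k is π_k f_k(x) divided by Σ_j π_j f_j(x).
Poisson probabilities:
  p_A = 0.200037
  p_B = 0.0193515
  p_C = 0.010897
Prior × likelihood for each component:
  π_A·p_A = 0.30 × 0.200037 = 0.0600112
  π_B·p_B = 0.32 × 0.0193515 = 0.00619248
  π_C·p_C = 0.38 × 0.010897 = 0.00414085
Sum: 0.0600112 + 0.00619248 + 0.00414085 = 0.0703446
Responsibility of Line C: 0.00414085 / 0.0703446 ≈ 0.0589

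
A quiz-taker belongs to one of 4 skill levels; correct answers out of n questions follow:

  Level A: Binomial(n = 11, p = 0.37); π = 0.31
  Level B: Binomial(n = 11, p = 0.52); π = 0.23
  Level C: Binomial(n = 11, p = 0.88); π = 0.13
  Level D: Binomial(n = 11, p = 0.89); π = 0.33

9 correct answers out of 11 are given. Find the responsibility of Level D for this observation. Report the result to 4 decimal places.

P(component k | x) = π_k·f_k(x) / marginal(x), where marginal(x) = Σ_j π_j·f_j(x).
Evaluate each component's likelihood at the observed value:
  p_A = 0.002837
  p_B = 0.035227
  p_C = 0.250651
  p_D = 0.233162
Prior × likelihood for each component:
  π_A·p_A = 0.31 × 0.002837 = 0.00087947
  π_B·p_B = 0.23 × 0.035227 = 0.0081022
  π_C·p_C = 0.13 × 0.250651 = 0.0325846
  π_D·p_D = 0.33 × 0.233162 = 0.0769435
Denominator: 0.00087947 + 0.0081022 + 0.0325846 + 0.0769435 = 0.11851
So the posterior for Level D is 0.0769435 / 0.11851 ≈ 0.6493.

0.6493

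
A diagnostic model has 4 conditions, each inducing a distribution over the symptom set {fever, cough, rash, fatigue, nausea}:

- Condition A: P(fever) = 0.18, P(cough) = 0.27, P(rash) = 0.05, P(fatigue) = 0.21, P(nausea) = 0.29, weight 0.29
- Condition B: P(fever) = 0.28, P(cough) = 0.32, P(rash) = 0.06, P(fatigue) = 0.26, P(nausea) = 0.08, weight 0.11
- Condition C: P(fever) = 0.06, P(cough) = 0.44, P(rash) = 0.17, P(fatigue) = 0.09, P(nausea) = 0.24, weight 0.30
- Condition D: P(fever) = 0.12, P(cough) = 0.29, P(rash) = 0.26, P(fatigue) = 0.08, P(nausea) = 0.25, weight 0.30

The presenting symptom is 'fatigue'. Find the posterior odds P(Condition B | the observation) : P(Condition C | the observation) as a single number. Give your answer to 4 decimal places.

Since P(k|x) ∝ π_k f_k(x), the posterior odds are π_i f_i(x) / (π_j f_j(x)).
Categorical probabilities:
  f_A = P(fatigue | comp) = 0.21
  f_B = P(fatigue | comp) = 0.26
  f_C = P(fatigue | comp) = 0.09
  f_D = P(fatigue | comp) = 0.08
Posterior odds = (π_B·f_B) / (π_C·f_C) = (0.11·0.26) / (0.30·0.09) = 0.0286 / 0.027 ≈ 1.0593

1.0593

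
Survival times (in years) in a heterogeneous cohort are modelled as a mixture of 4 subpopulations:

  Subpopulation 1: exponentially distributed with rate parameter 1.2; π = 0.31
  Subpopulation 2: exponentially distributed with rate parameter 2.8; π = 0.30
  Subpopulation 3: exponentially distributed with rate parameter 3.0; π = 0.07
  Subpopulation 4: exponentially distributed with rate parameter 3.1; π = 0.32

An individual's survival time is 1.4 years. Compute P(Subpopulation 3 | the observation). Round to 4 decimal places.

The responsibility of component k is w_k f_k(x) divided by Σ_j w_j f_j(x).
Exponential densities:
  f_1 = 1.2·e^(−1.2·1.4) = 1.2·e^(−1.6800) = 0.223649
  f_2 = 2.8·e^(−2.8·1.4) = 2.8·e^(−3.9200) = 0.0555551
  f_3 = 3.0·e^(−3.0·1.4) = 3.0·e^(−4.2000) = 0.0449867
  f_4 = 3.1·e^(−3.1·1.4) = 3.1·e^(−4.3400) = 0.0404132
Unnormalised posteriors:
  w_1·f_1 = 0.31 × 0.223649 = 0.0693311
  w_2·f_2 = 0.30 × 0.0555551 = 0.0166665
  w_3·f_3 = 0.07 × 0.0449867 = 0.00314907
  w_4·f_4 = 0.32 × 0.0404132 = 0.0129322
Marginal: 0.0693311 + 0.0166665 + 0.00314907 + 0.0129322 = 0.102079
P(Subpopulation 3 | data) ≈ 0.0308

0.0308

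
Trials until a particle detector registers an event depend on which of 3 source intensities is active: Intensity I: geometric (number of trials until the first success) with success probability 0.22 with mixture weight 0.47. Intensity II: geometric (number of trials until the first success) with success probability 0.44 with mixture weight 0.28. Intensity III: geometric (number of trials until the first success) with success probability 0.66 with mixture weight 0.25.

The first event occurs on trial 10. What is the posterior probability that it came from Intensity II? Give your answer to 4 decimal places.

Posterior ∝ prior × likelihood, so P(k | x) ∝ w_k f_k(x); normalise over all components.
Component likelihoods at x = 10:
  p_I = 0.22·(1−0.22)^9 = 0.22·0.106869 = 0.0235112
  p_II = 0.44·(1−0.44)^9 = 0.44·0.00541617 = 0.00238311
  p_III = 0.66·(1−0.66)^9 = 0.66·6.0717e-05 = 4.00732e-05
Weight by the priors:
  w_I·p_I = 0.47 × 0.0235112 = 0.0110502
  w_II·p_II = 0.28 × 0.00238311 = 0.000667272
  w_III·p_III = 0.25 × 4.00732e-05 = 1.00183e-05
Normaliser: 0.0110502 + 0.000667272 + 1.00183e-05 = 0.0117275
So the posterior for Intensity II is 0.000667272 / 0.0117275 ≈ 0.0569.

0.0569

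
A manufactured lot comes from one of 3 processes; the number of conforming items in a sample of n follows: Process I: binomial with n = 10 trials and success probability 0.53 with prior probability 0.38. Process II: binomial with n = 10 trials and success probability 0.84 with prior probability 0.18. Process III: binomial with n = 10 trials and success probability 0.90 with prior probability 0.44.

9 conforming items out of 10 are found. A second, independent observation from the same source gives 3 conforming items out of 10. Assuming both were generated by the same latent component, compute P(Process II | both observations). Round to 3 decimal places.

P(component k | x) = P(Z=k)·f_k(x) / marginal(x), where marginal(x) = Σ_j P(Z=j)·f_j(x).
Since both observations come from the same component, the likelihood for component k is f_k(x₁)·f_k(x₂).
  p_I = [0.0155089] × [0.0905094] = 0.0014037
  p_II = [0.333145] × [0.000190923] = 6.36052e-05
  p_III = [0.38742] × [8.748e-06] = 3.38915e-06
Multiply by the mixture weights:
  P(Z=I)·p_I = 0.38 × 0.0014037 = 0.000533406
  P(Z=II)·p_II = 0.18 × 6.36052e-05 = 1.14489e-05
  P(Z=III)·p_III = 0.44 × 3.38915e-06 = 1.49123e-06
Marginal: 0.000533406 + 1.14489e-05 + 1.49123e-06 = 0.000546346
Responsibility of Process II: 1.14489e-05 / 0.000546346 ≈ 0.021

0.021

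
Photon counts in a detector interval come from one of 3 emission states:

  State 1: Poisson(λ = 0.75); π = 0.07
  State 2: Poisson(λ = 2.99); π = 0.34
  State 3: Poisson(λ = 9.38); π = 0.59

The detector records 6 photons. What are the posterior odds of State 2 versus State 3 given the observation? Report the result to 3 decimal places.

Since P(k|x) ∝ P(Z=k) f_k(x), the posterior odds are P(Z=i) f_i(x) / (P(Z=j) f_j(x)).
Evaluate each component's likelihood at the observed value:
  L_1 = 0.000116765
  L_2 = 0.0499062
  L_3 = 0.0798366
Posterior odds = (P(Z=2)·L_2) / (P(Z=3)·L_3) = (0.34·0.0499062) / (0.59·0.0798366) = 0.0169681 / 0.0471036 ≈ 0.360

0.360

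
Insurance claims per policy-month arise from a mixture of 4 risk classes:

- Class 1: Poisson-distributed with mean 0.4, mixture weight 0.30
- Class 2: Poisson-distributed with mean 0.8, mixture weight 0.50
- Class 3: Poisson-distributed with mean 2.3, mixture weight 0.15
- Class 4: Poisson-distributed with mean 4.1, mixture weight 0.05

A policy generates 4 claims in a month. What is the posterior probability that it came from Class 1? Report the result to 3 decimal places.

0.007

Posterior ∝ prior × likelihood, so P(k | x) ∝ P(Z=k) f_k(x); normalise over all components.
Evaluate each component's likelihood at the observed value:
  L_1 = e^(−0.4)·0.4^4/4! = 0.000715008
  L_2 = e^(−0.8)·0.8^4/4! = 0.00766855
  L_3 = e^(−2.3)·2.3^4/4! = 0.116902
  L_4 = e^(−4.1)·4.1^4/4! = 0.195127
Unnormalised posteriors:
  P(Z=1)·L_1 = 0.30 × 0.000715008 = 0.000214502
  P(Z=2)·L_2 = 0.50 × 0.00766855 = 0.00383427
  P(Z=3)·L_3 = 0.15 × 0.116902 = 0.0175353
  P(Z=4)·L_4 = 0.05 × 0.195127 = 0.00975634
Sum: 0.000214502 + 0.00383427 + 0.0175353 + 0.00975634 = 0.0313404
So the posterior for Class 1 is 0.000214502 / 0.0313404 ≈ 0.007.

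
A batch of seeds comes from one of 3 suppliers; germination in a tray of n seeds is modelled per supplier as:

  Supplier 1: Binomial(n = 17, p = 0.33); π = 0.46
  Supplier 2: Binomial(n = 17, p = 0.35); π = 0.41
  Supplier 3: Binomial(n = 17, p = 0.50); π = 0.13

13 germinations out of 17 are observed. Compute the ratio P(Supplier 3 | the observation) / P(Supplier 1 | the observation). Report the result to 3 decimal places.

Posterior odds = (w_i f_i(x)) / (w_j f_j(x)); the normalising sum cancels.
Binomial probabilities:
  L_1 = 0.000263972
  L_2 = 0.000502476
  L_3 = 0.018158
Odds = (0.13/0.46) × (0.018158/0.000263972) = 0.282609 × 68.7875 ≈ 19.440

19.440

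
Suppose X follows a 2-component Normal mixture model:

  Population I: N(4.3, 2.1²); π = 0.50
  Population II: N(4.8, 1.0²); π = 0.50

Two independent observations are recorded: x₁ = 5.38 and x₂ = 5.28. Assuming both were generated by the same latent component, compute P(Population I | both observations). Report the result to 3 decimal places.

Apply Bayes' rule: the posterior for each component is proportional to its prior times its likelihood at x.
Since both observations come from the same component, the likelihood for component k is f_k(x₁)·f_k(x₂).
  f_I = [0.16644] × [0.170373] = 0.0283569
  f_II = [0.33718] × [0.355533] = 0.119878
Unnormalised posteriors:
  w_I·f_I = 0.50 × 0.0283569 = 0.0141784
  w_II·f_II = 0.50 × 0.119878 = 0.0599392
Evidence: 0.0141784 + 0.0599392 = 0.0741177
P(Population I | x₁, x₂) ≈ 0.191

0.191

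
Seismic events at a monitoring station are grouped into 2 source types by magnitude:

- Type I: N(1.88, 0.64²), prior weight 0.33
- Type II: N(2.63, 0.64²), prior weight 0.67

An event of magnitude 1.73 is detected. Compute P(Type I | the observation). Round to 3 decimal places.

Posterior ∝ prior × likelihood, so P(k | x) ∝ P(Z=k) f_k(x); normalise over all components.
Evaluate each component's likelihood at the observed value:
  L_I = 0.60646
  L_II = 0.231907
Weight by the priors:
  P(Z=I)·L_I = 0.33 × 0.60646 = 0.200132
  P(Z=II)·L_II = 0.67 × 0.231907 = 0.155377
Sum: 0.200132 + 0.155377 = 0.355509
P(Type I | the observation) ≈ 0.563

0.563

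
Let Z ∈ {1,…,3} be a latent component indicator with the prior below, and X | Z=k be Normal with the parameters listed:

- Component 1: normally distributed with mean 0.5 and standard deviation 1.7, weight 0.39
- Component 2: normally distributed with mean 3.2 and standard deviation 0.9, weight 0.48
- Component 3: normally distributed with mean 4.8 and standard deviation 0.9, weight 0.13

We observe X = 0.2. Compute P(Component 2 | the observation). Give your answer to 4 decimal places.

0.0090

P(component k | x) = π_k·f_k(x) / marginal(x), where marginal(x) = Σ_j π_j·f_j(x).
Normal densities:
  L_1 = (1/(1.7·√(2π)))·exp(−(0.2−0.5)²/(2·1.7²)) = 0.234672·exp(-0.01557) = 0.231046
  L_2 = (1/(0.9·√(2π)))·exp(−(0.2−3.2)²/(2·0.9²)) = 0.443269·exp(-5.55556) = 0.00171364
  L_3 = (1/(0.9·√(2π)))·exp(−(0.2−4.8)²/(2·0.9²)) = 0.443269·exp(-13.06173) = 9.41957e-07
Weight by the priors:
  π_1·L_1 = 0.39 × 0.231046 = 0.090108
  π_2·L_2 = 0.48 × 0.00171364 = 0.000822549
  π_3·L_3 = 0.13 × 9.41957e-07 = 1.22454e-07
Sum: 0.090108 + 0.000822549 + 1.22454e-07 = 0.0909307
Responsibility of Component 2: 0.000822549 / 0.0909307 ≈ 0.0090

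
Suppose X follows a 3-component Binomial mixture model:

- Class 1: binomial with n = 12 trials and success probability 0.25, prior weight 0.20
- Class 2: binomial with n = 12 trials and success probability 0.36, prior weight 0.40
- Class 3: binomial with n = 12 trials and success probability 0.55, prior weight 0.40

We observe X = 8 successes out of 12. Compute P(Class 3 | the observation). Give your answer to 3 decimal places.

0.873

By Bayes' theorem, P(k | x) = π_k f_k(x) / Σ_j π_j f_j(x).
Binomial probabilities:
  p_1 = C(12,8)·0.25^8·0.75^4 = 495·1.52588e-05·0.316406 = 0.00238985
  p_2 = C(12,8)·0.36^8·0.64^4 = 495·0.000282111·0.167772 = 0.0234285
  p_3 = C(12,8)·0.55^8·0.45^4 = 495·0.00837339·0.0410062 = 0.169964
Multiply by the mixture weights:
  π_1·p_1 = 0.20 × 0.00238985 = 0.00047797
  π_2·p_2 = 0.40 × 0.0234285 = 0.00937141
  π_3·p_3 = 0.40 × 0.169964 = 0.0679856
Sum: 0.00047797 + 0.00937141 + 0.0679856 = 0.077835
Responsibility of Class 3: 0.0679856 / 0.077835 ≈ 0.873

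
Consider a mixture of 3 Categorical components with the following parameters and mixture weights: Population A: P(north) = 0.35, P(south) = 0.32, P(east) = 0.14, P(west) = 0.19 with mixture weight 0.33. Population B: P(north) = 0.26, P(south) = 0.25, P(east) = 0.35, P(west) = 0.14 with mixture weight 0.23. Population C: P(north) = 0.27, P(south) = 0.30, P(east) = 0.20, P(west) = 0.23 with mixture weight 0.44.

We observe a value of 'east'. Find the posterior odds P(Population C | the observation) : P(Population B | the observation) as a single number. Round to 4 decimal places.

Since P(k|x) ∝ w_k f_k(x), the posterior odds are w_i f_i(x) / (w_j f_j(x)).
Evaluate each component's likelihood at the observed value:
  f_A = 0.14
  f_B = 0.35
  f_C = 0.2
Posterior odds = (w_C·f_C) / (w_B·f_B) = (0.44·0.2) / (0.23·0.35) = 0.088 / 0.0805 ≈ 1.0932

1.0932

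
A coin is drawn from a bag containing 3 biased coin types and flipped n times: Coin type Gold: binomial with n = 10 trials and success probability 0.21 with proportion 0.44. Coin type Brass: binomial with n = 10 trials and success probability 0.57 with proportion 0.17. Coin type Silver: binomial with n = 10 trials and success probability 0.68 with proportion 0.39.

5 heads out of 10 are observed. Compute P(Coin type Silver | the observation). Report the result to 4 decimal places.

Apply Bayes' rule: the posterior for each component is proportional to its prior times its likelihood at x.
Binomial probabilities:
  L_Gold = C(10,5)·0.21^5·0.79^5 = 252·0.00040841·0.307706 = 0.0316689
  L_Brass = C(10,5)·0.57^5·0.43^5 = 252·0.0601692·0.0147008 = 0.222904
  L_Silver = C(10,5)·0.68^5·0.32^5 = 252·0.145393·0.00335544 = 0.122941
Unnormalised posteriors:
  w_Gold·L_Gold = 0.44 × 0.0316689 = 0.0139343
  w_Brass·L_Brass = 0.17 × 0.222904 = 0.0378936
  w_Silver·L_Silver = 0.39 × 0.122941 = 0.0479468
Denominator: 0.0139343 + 0.0378936 + 0.0479468 = 0.0997747
Responsibility of Coin type Silver: 0.0479468 / 0.0997747 ≈ 0.4806

0.4806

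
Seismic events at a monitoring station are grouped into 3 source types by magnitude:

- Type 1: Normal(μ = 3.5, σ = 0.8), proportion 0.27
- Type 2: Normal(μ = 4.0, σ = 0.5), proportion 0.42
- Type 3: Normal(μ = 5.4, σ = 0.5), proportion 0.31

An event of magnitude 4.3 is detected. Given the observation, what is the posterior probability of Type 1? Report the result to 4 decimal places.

0.2129

The responsibility of component k is π_k f_k(x) divided by Σ_j π_j f_j(x).
Evaluate each component's likelihood at the observed value:
  L_1 = 0.302463
  L_2 = 0.666449
  L_3 = 0.0709492
Multiply by the mixture weights:
  π_1·L_1 = 0.27 × 0.302463 = 0.0816651
  π_2·L_2 = 0.42 × 0.666449 = 0.279909
  π_3·L_3 = 0.31 × 0.0709492 = 0.0219942
Denominator: 0.0816651 + 0.279909 + 0.0219942 = 0.383568
P(Type 1 | 4.3) ≈ 0.2129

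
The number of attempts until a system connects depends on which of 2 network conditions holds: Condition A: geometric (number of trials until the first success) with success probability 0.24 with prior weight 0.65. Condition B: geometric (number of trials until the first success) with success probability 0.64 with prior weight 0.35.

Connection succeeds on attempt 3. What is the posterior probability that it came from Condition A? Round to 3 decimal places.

0.756

Posterior ∝ prior × likelihood, so P(k | x) ∝ π_k f_k(x); normalise over all components.
Evaluate each component's likelihood at the observed value:
  L_A = 0.24·(1−0.24)^2 = 0.24·0.5776 = 0.138624
  L_B = 0.64·(1−0.64)^2 = 0.64·0.1296 = 0.082944
Weight by the priors:
  π_A·L_A = 0.65 × 0.138624 = 0.0901056
  π_B·L_B = 0.35 × 0.082944 = 0.0290304
Marginal: 0.0901056 + 0.0290304 = 0.119136
P(Condition A | data) = 0.0901056 / 0.119136 ≈ 0.756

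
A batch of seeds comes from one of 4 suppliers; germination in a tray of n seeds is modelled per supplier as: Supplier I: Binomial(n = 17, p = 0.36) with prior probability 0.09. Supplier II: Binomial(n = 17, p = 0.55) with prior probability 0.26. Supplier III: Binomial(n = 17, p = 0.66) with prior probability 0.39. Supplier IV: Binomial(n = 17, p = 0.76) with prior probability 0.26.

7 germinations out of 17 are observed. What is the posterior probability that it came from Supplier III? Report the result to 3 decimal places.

0.167

By Bayes' theorem, P(k | x) = π_k f_k(x) / Σ_j π_j f_j(x).
Component likelihoods at x = 7 germinations out of 17:
  f_I = 0.175708
  f_II = 0.100818
  f_III = 0.0219014
  f_IV = 0.00180585
Weight by the priors:
  π_I·f_I = 0.09 × 0.175708 = 0.0158137
  π_II·f_II = 0.26 × 0.100818 = 0.0262127
  π_III·f_III = 0.39 × 0.0219014 = 0.00854154
  π_IV·f_IV = 0.26 × 0.00180585 = 0.000469522
Evidence: 0.0158137 + 0.0262127 + 0.00854154 + 0.000469522 = 0.0510375
P(Supplier III | data) ≈ 0.167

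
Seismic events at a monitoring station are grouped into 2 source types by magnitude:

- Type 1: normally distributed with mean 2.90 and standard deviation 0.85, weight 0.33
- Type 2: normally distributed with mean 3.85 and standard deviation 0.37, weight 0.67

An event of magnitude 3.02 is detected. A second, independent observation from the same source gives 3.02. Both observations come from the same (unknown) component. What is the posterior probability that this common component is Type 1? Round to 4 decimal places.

0.9334

By Bayes' theorem, P(k | x) = π_k f_k(x) / Σ_j π_j f_j(x).
Since both observations come from the same component, the likelihood for component k is f_k(x₁)·f_k(x₂).
  p_1 = [0.46469] × [0.46469] = 0.215937
  p_2 = [0.0870949] × [0.0870949] = 0.00758553
Prior × likelihood for each component:
  π_1·p_1 = 0.33 × 0.215937 = 0.0712591
  π_2·p_2 = 0.67 × 0.00758553 = 0.00508231
Sum: 0.0712591 + 0.00508231 = 0.0763414
So the posterior for Type 1 is 0.0712591 / 0.0763414 ≈ 0.9334.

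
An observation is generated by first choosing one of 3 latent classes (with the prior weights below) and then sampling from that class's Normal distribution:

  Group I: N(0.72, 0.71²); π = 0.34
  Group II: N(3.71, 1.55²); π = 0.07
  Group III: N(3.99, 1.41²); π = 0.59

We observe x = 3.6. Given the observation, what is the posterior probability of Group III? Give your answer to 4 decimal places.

0.8991

Apply Bayes' rule: the posterior for each component is proportional to its prior times its likelihood at x.
Normal densities:
  L_I = 0.000150223
  L_II = 0.256735
  L_III = 0.272319
Weight by the priors:
  π_I·L_I = 0.34 × 0.000150223 = 5.10759e-05
  π_II·L_II = 0.07 × 0.256735 = 0.0179714
  π_III·L_III = 0.59 × 0.272319 = 0.160668
Normaliser: 5.10759e-05 + 0.0179714 + 0.160668 = 0.178691
P(Group III | 3.6) ≈ 0.8991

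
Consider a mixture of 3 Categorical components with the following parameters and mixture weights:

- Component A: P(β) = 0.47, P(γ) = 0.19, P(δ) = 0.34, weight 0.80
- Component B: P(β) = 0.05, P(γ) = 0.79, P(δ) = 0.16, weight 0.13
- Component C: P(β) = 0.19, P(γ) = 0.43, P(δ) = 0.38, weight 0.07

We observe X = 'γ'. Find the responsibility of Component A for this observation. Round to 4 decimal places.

0.5337

Posterior ∝ prior × likelihood, so P(k | x) ∝ π_k f_k(x); normalise over all components.
Component likelihoods at x = 'γ':
  f_A = P(γ | comp) = 0.19
  f_B = P(γ | comp) = 0.79
  f_C = P(γ | comp) = 0.43
Prior × likelihood for each component:
  π_A·f_A = 0.80 × 0.19 = 0.152
  π_B·f_B = 0.13 × 0.79 = 0.1027
  π_C·f_C = 0.07 × 0.43 = 0.0301
Denominator: 0.152 + 0.1027 + 0.0301 = 0.2848
P(Component A | data) = 0.152 / 0.2848 ≈ 0.5337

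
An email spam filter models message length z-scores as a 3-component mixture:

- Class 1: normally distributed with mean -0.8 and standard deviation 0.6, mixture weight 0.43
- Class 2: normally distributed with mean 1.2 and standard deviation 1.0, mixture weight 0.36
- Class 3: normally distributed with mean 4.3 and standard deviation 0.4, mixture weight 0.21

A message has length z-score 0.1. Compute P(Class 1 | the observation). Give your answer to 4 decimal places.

0.5420

P(component k | x) = π_k·f_k(x) / marginal(x), where marginal(x) = Σ_j π_j·f_j(x).
Normal densities:
  f_1 = 0.215863
  f_2 = 0.217852
  f_3 = 1.14384e-24
Multiply by the mixture weights:
  π_1·f_1 = 0.43 × 0.215863 = 0.0928209
  π_2·f_2 = 0.36 × 0.217852 = 0.0784268
  π_3·f_3 = 0.21 × 1.14384e-24 = 2.40207e-25
Evidence: 0.0928209 + 0.0784268 + 2.40207e-25 = 0.171248
So the posterior for Class 1 is 0.0928209 / 0.171248 ≈ 0.5420.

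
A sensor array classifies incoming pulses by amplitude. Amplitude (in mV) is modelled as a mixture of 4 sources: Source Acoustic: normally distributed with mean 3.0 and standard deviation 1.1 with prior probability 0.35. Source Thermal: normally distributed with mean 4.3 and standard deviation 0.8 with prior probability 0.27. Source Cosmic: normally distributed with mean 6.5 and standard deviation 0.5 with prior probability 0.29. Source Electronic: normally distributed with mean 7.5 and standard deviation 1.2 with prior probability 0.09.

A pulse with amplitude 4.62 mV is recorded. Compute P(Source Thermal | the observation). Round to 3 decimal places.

0.735

The responsibility of component k is w_k f_k(x) divided by Σ_j w_j f_j(x).
Normal densities:
  f_Acoustic = 0.122614
  f_Thermal = 0.460338
  f_Cosmic = 0.000679202
  f_Electronic = 0.0186621
Multiply by the mixture weights:
  w_Acoustic·f_Acoustic = 0.35 × 0.122614 = 0.042915
  w_Thermal·f_Thermal = 0.27 × 0.460338 = 0.124291
  w_Cosmic·f_Cosmic = 0.29 × 0.000679202 = 0.000196969
  w_Electronic·f_Electronic = 0.09 × 0.0186621 = 0.00167959
Marginal: 0.042915 + 0.124291 + 0.000196969 + 0.00167959 = 0.169083
Responsibility of Source Thermal: 0.124291 / 0.169083 ≈ 0.735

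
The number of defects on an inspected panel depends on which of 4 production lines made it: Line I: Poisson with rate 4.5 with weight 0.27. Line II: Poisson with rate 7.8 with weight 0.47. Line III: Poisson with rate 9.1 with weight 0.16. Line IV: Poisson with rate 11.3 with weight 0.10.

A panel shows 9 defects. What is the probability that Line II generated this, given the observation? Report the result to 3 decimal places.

0.602

P(component k | x) = w_k·f_k(x) / marginal(x), where marginal(x) = Σ_j w_j·f_j(x).
Component likelihoods at x = 9 defects:
  L_I = 0.0231646
  L_II = 0.120668
  L_III = 0.131683
  L_IV = 0.102427
Unnormalised posteriors:
  w_I·L_I = 0.27 × 0.0231646 = 0.00625444
  w_II·L_II = 0.47 × 0.120668 = 0.0567139
  w_III·L_III = 0.16 × 0.131683 = 0.0210693
  w_IV·L_IV = 0.10 × 0.102427 = 0.0102427
Normaliser: 0.00625444 + 0.0567139 + 0.0210693 + 0.0102427 = 0.0942803
So the posterior for Line II is 0.0567139 / 0.0942803 ≈ 0.602.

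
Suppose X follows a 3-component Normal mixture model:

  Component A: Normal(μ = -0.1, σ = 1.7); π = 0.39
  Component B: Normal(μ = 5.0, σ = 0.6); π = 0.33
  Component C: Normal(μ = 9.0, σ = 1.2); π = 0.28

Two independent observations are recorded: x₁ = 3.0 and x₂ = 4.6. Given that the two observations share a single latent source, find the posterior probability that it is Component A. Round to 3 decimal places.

0.165

Apply Bayes' rule: the posterior for each component is proportional to its prior times its likelihood at x.
Since both observations come from the same component, the likelihood for component k is f_k(x₁)·f_k(x₂).
  L_A = [0.0445031] × [0.00513659] = 0.000228594
  L_B = [0.00257046] × [0.532413] = 0.00136855
  L_C = [1.23893e-06] × [0.000400226] = 4.95853e-10
Prior × likelihood for each component:
  π_A·L_A = 0.39 × 0.000228594 = 8.91517e-05
  π_B·L_B = 0.33 × 0.00136855 = 0.000451621
  π_C·L_C = 0.28 × 4.95853e-10 = 1.38839e-10
Denominator: 8.91517e-05 + 0.000451621 + 1.38839e-10 = 0.000540773
P(Component A | data) ≈ 0.165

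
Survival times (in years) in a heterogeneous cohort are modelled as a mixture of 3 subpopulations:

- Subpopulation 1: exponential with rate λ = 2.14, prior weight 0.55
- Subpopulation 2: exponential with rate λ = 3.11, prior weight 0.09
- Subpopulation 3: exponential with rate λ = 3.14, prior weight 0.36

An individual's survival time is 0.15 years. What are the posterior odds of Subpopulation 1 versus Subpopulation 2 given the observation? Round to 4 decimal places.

4.8637

Only the two components matter; the odds are (w_i f_i(x)) / (w_j f_j(x)).
Evaluate each component's likelihood at the observed value:
  f_1 = 2.14·e^(−2.14·0.15) = 2.14·e^(−0.3210) = 1.55241
  f_2 = 3.11·e^(−3.11·0.15) = 3.11·e^(−0.4665) = 1.95057
  f_3 = 3.14·e^(−3.14·0.15) = 3.14·e^(−0.4710) = 1.96055
Posterior odds = (w_1·f_1) / (w_2·f_2) = (0.55·1.55241) / (0.09·1.95057) = 0.853823 / 0.175551 ≈ 4.8637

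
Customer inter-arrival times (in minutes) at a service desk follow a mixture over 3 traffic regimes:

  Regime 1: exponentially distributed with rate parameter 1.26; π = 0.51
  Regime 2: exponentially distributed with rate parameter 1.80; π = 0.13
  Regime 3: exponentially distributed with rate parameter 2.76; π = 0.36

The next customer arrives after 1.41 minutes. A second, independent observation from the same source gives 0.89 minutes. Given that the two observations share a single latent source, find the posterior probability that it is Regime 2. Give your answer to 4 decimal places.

0.1194

Posterior ∝ prior × likelihood, so P(k | x) ∝ π_k f_k(x); normalise over all components.
Since both observations come from the same component, the likelihood for component k is f_k(x₁)·f_k(x₂).
  p_1 = [0.213208] × [0.410537] = 0.0875297
  p_2 = [0.142244] × [0.362688] = 0.05159
  p_3 = [0.0563389] × [0.236651] = 0.0133327
Unnormalised posteriors:
  π_1·p_1 = 0.51 × 0.0875297 = 0.0446402
  π_2·p_2 = 0.13 × 0.05159 = 0.00670671
  π_3·p_3 = 0.36 × 0.0133327 = 0.00479976
Normaliser: 0.0446402 + 0.00670671 + 0.00479976 = 0.0561466
Responsibility of Regime 2: 0.00670671 / 0.0561466 ≈ 0.1194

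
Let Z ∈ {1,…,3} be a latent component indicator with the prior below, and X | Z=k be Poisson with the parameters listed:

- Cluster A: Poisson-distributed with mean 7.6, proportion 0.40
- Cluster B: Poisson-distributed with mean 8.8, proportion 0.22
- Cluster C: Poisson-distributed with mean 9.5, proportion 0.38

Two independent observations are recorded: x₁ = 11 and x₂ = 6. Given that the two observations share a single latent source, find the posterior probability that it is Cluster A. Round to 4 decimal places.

0.3926

Posterior ∝ prior × likelihood, so P(k | x) ∝ P(Z=k) f_k(x); normalise over all components.
Since both observations come from the same component, the likelihood for component k is f_k(x₁)·f_k(x₂).
  p_A = [e^(−7.6)·7.6^11/11! = 0.061257] × [0.13394] = 0.00820478
  p_B = [e^(−8.8)·8.8^11/11! = 0.092547] × [0.0972237] = 0.00899776
  p_C = [e^(−9.5)·9.5^11/11! = 0.106661] × [0.0764208] = 0.00815113
Multiply by the mixture weights:
  P(Z=A)·p_A = 0.40 × 0.00820478 = 0.00328191
  P(Z=B)·p_B = 0.22 × 0.00899776 = 0.00197951
  P(Z=C)·p_C = 0.38 × 0.00815113 = 0.00309743
Sum: 0.00328191 + 0.00197951 + 0.00309743 = 0.00835885
P(Cluster A | data) ≈ 0.3926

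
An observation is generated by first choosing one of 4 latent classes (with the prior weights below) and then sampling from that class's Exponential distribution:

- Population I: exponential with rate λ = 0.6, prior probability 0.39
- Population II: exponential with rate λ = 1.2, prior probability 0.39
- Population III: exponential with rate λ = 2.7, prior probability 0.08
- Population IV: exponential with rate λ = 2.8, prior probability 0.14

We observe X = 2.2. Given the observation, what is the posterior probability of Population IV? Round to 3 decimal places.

0.009

Apply Bayes' rule: the posterior for each component is proportional to its prior times its likelihood at x.
Evaluate each component's likelihood at the observed value:
  f_I = 0.6·e^(−0.6·2.2) = 0.6·e^(−1.3200) = 0.160281
  f_II = 1.2·e^(−1.2·2.2) = 1.2·e^(−2.6400) = 0.0856335
  f_III = 2.7·e^(−2.7·2.2) = 2.7·e^(−5.9400) = 0.00710648
  f_IV = 2.8·e^(−2.8·2.2) = 2.8·e^(−6.1600) = 0.00591431
Multiply by the mixture weights:
  π_I·f_I = 0.39 × 0.160281 = 0.0625097
  π_II·f_II = 0.39 × 0.0856335 = 0.0333971
  π_III·f_III = 0.08 × 0.00710648 = 0.000568518
  π_IV·f_IV = 0.14 × 0.00591431 = 0.000828003
Evidence: 0.0625097 + 0.0333971 + 0.000568518 + 0.000828003 = 0.0973033
Responsibility of Population IV: 0.000828003 / 0.0973033 ≈ 0.009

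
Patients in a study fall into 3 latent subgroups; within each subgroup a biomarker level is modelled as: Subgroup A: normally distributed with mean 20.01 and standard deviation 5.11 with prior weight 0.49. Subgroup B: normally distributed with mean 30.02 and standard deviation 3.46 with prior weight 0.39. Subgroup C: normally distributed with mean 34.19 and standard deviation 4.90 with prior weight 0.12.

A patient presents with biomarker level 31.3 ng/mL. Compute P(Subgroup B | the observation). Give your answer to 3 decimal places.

0.784

P(component k | x) = π_k·f_k(x) / marginal(x), where marginal(x) = Σ_j π_j·f_j(x).
Component likelihoods at x = 31.3 ng/mL:
  p_A = 0.0067999
  p_B = 0.107675
  p_C = 0.0684191
Prior × likelihood for each component:
  π_A·p_A = 0.49 × 0.0067999 = 0.00333195
  π_B·p_B = 0.39 × 0.107675 = 0.0419933
  π_C·p_C = 0.12 × 0.0684191 = 0.00821029
Sum: 0.00333195 + 0.0419933 + 0.00821029 = 0.0535356
P(Subgroup B | 31.3 ng/mL) = 0.0419933 / 0.0535356 ≈ 0.784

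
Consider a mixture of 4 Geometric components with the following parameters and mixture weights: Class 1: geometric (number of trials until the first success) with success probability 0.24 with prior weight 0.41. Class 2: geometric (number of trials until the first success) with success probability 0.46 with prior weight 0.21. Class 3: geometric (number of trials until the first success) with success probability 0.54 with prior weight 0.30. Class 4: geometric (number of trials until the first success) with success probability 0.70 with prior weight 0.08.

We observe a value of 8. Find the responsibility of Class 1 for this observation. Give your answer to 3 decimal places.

Apply Bayes' rule: the posterior for each component is proportional to its prior times its likelihood at x.
Component likelihoods at x = 8:
  p_1 = 0.0351485
  p_2 = 0.00615906
  p_3 = 0.00235342
  p_4 = 0.00015309
Unnormalised posteriors:
  π_1·p_1 = 0.41 × 0.0351485 = 0.0144109
  π_2·p_2 = 0.21 × 0.00615906 = 0.0012934
  π_3·p_3 = 0.30 × 0.00235342 = 0.000706025
  π_4·p_4 = 0.08 × 0.00015309 = 1.22472e-05
Denominator: 0.0144109 + 0.0012934 + 0.000706025 + 1.22472e-05 = 0.0164225
P(Class 1 | x) = 0.0144109 / 0.0164225 ≈ 0.878

0.878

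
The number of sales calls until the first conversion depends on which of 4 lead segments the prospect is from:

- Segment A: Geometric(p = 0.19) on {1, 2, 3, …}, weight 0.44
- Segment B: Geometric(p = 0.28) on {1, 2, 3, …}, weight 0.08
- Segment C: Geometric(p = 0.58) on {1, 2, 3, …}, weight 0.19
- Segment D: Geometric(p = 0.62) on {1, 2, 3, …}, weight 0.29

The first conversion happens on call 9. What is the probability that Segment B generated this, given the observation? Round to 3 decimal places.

Apply Bayes' rule: the posterior for each component is proportional to its prior times its likelihood at x.
Evaluate each component's likelihood at the observed value:
  p_A = 0.19·(1−0.19)^8 = 0.19·0.185302 = 0.0352074
  p_B = 0.28·(1−0.28)^8 = 0.28·0.0722204 = 0.0202217
  p_C = 0.58·(1−0.58)^8 = 0.58·0.000968265 = 0.000561594
  p_D = 0.62·(1−0.62)^8 = 0.62·0.000434779 = 0.000269563
Unnormalised posteriors:
  P(Z=A)·p_A = 0.44 × 0.0352074 = 0.0154912
  P(Z=B)·p_B = 0.08 × 0.0202217 = 0.00161774
  P(Z=C)·p_C = 0.19 × 0.000561594 = 0.000106703
  P(Z=D)·p_D = 0.29 × 0.000269563 = 7.81733e-05
Denominator: 0.0154912 + 0.00161774 + 0.000106703 + 7.81733e-05 = 0.0172939
P(Segment B | data) ≈ 0.094

0.094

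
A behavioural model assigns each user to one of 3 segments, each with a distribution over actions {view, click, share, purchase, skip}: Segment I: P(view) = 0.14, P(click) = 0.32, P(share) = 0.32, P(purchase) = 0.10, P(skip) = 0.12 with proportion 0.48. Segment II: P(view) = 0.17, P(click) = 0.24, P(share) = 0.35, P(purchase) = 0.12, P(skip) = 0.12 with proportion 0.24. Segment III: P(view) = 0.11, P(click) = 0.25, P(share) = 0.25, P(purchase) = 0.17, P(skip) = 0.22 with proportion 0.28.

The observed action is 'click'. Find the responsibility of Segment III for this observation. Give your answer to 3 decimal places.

0.249

P(component k | x) = π_k·f_k(x) / marginal(x), where marginal(x) = Σ_j π_j·f_j(x).
Evaluate each component's likelihood at the observed value:
  L_I = P(click | comp) = 0.32
  L_II = P(click | comp) = 0.24
  L_III = P(click | comp) = 0.25
Unnormalised posteriors:
  π_I·L_I = 0.48 × 0.32 = 0.1536
  π_II·L_II = 0.24 × 0.24 = 0.0576
  π_III·L_III = 0.28 × 0.25 = 0.07
Denominator: 0.1536 + 0.0576 + 0.07 = 0.2812
P(Segment III | the observation) ≈ 0.249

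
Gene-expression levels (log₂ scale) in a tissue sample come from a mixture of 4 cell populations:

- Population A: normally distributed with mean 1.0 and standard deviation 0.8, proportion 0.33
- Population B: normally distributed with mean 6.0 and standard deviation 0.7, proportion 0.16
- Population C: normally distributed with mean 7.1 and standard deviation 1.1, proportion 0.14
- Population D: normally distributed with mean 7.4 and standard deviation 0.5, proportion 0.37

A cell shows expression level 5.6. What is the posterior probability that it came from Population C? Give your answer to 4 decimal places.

0.2046

Posterior ∝ prior × likelihood, so P(k | x) ∝ π_k f_k(x); normalise over all components.
Component likelihoods at x = 5.6:
  f_A = (1/(0.8·√(2π)))·exp(−(5.6−1.0)²/(2·0.8²)) = 0.498678·exp(-16.53125) = 3.29905e-08
  f_B = (1/(0.7·√(2π)))·exp(−(5.6−6.0)²/(2·0.7²)) = 0.569918·exp(-0.16327) = 0.484068
  f_C = (1/(1.1·√(2π)))·exp(−(5.6−7.1)²/(2·1.1²)) = 0.362675·exp(-0.92975) = 0.14313
  f_D = (1/(0.5·√(2π)))·exp(−(5.6−7.4)²/(2·0.5²)) = 0.797885·exp(-6.48000) = 0.0012238
Weight by the priors:
  π_A·f_A = 0.33 × 3.29905e-08 = 1.08869e-08
  π_B·f_B = 0.16 × 0.484068 = 0.077451
  π_C·f_C = 0.14 × 0.14313 = 0.0200382
  π_D·f_D = 0.37 × 0.0012238 = 0.000452807
Evidence: 1.08869e-08 + 0.077451 + 0.0200382 + 0.000452807 = 0.097942
P(Population C | data) ≈ 0.2046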